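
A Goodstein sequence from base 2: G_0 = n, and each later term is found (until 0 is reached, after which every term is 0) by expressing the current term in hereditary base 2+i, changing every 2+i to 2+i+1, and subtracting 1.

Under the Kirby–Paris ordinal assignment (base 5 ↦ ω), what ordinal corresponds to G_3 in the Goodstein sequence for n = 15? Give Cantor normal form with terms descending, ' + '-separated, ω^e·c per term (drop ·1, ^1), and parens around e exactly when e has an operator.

ω^(ω + 1) + ω^ω + 2

G_0 = 15. HB_2(15) = 2^(2 + 1) + 2^2 + 2 + 1. Bump = 112. G_1 = 111.
G_1 = 111. HB_3(111) = 3^(3 + 1) + 3^3 + 3. Bump = 1284. G_2 = 1283.
G_2 = 1283. HB_4(1283) = 4^(4 + 1) + 4^4 + 3. Bump = 18753. G_3 = 18752.
G_3 = 18752. HB_5(18752) = 5^(5 + 1) + 5^5 + 2. Bump = 326594. G_4 = 326593.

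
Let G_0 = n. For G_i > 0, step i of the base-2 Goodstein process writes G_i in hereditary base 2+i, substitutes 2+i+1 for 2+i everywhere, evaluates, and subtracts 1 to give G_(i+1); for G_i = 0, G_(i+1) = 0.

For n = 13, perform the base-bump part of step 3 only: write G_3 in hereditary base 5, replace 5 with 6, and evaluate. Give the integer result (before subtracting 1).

280712

[0] 13 ≡ 2^(2 + 1) + 2^2 + 1 (base 2). Lift 3: 109. −1: 108.
[1] 108 ≡ 3^(3 + 1) + 3^3 (base 3). Lift 4: 1280. −1: 1279.
[2] 1279 ≡ 4^(4 + 1) + 3·4^3 + 3·4^2 + 3·4 + 3 (base 4). Lift 5: 16093. −1: 16092.
[3] 16092 ≡ 5^(5 + 1) + 3·5^3 + 3·5^2 + 3·5 + 2 (base 5). Lift 6: 280712. −1: 280711.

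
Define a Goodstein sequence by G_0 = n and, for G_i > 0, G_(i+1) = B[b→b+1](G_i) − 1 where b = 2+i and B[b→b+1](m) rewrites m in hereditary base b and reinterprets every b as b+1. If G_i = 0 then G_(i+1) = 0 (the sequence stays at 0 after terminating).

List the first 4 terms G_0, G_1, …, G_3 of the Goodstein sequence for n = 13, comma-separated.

13, 108, 1279, 16092

(0) 13|_2 = 2^(2 + 1) + 2^2 + 1 ↦ 3^(3 + 1) + 3^3 + 1|_3 = 109 ⇒ 108
(1) 108|_3 = 3^(3 + 1) + 3^3 ↦ 4^(4 + 1) + 4^4|_4 = 1280 ⇒ 1279
(2) 1279|_4 = 4^(4 + 1) + 3·4^3 + 3·4^2 + 3·4 + 3 ↦ 5^(5 + 1) + 3·5^3 + 3·5^2 + 3·5 + 3|_5 = 16093 ⇒ 16092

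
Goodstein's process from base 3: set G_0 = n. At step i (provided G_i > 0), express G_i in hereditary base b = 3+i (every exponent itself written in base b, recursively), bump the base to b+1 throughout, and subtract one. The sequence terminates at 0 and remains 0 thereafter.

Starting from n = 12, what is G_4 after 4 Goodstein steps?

49

i=0: 12 = 3^2 + 3 (b=3); 3→4: 4^2 + 4 = 20; 20−1 = 19
i=1: 19 = 4^2 + 3 (b=4); 4→5: 5^2 + 3 = 28; 28−1 = 27
i=2: 27 = 5^2 + 2 (b=5); 5→6: 6^2 + 2 = 38; 38−1 = 37
i=3: 37 = 6^2 + 1 (b=6); 6→7: 7^2 + 1 = 50; 50−1 = 49
i=4: 49 = 7^2 (b=7); 7→8: 8^2 = 64; 64−1 = 63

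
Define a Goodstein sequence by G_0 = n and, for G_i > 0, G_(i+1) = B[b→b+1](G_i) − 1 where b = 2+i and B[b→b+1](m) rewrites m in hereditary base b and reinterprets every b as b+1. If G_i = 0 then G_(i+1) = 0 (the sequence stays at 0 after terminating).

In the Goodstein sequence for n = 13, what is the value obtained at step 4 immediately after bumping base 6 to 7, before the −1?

base 2: 13 = 2^(2 + 1) + 2^2 + 1; at 3: 3^(3 + 1) + 3^3 + 1 = 109; next = 108
base 3: 108 = 3^(3 + 1) + 3^3; at 4: 4^(4 + 1) + 4^4 = 1280; next = 1279
base 4: 1279 = 4^(4 + 1) + 3·4^3 + 3·4^2 + 3·4 + 3; at 5: 5^(5 + 1) + 3·5^3 + 3·5^2 + 3·5 + 3 = 16093; next = 16092
base 5: 16092 = 5^(5 + 1) + 3·5^3 + 3·5^2 + 3·5 + 2; at 6: 6^(6 + 1) + 3·6^3 + 3·6^2 + 3·6 + 2 = 280712; next = 280711
base 6: 280711 = 6^(6 + 1) + 3·6^3 + 3·6^2 + 3·6 + 1; at 7: 7^(7 + 1) + 3·7^3 + 3·7^2 + 3·7 + 1 = 5765999; next = 5765998

5765999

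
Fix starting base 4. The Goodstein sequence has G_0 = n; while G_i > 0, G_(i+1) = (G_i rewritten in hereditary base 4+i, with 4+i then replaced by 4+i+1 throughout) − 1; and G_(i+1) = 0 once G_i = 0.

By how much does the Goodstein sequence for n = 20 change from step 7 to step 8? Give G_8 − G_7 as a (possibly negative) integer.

8

G_0 = 20. HB_4(20) = 4^2 + 4. Bump = 30. G_1 = 29.
G_1 = 29. HB_5(29) = 5^2 + 4. Bump = 40. G_2 = 39.
G_2 = 39. HB_6(39) = 6^2 + 3. Bump = 52. G_3 = 51.
G_3 = 51. HB_7(51) = 7^2 + 2. Bump = 66. G_4 = 65.
G_4 = 65. HB_8(65) = 8^2 + 1. Bump = 82. G_5 = 81.
G_5 = 81. HB_9(81) = 9^2. Bump = 100. G_6 = 99.
G_6 = 99. HB_10(99) = 9·10 + 9. Bump = 108. G_7 = 107.
G_7 = 107. HB_11(107) = 9·11 + 8. Bump = 116. G_8 = 115.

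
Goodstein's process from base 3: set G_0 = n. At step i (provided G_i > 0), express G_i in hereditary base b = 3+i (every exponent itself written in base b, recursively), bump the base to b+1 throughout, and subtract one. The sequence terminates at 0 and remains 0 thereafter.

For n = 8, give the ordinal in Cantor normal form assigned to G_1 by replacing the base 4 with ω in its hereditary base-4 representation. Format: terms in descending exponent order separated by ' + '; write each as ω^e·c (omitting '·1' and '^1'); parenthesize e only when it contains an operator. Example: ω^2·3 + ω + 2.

base 3: 8 = 2·3 + 2; at 4: 2·4 + 2 = 10; next = 9
base 4: 9 = 2·4 + 1; at 5: 2·5 + 1 = 11; next = 10

ω·2 + 1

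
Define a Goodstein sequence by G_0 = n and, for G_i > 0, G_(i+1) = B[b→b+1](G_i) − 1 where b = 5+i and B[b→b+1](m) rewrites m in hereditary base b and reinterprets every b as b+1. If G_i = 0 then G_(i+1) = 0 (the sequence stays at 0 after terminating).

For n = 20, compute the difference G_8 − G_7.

1

base 5: 20 = 4·5; at 6: 4·6 = 24; next = 23
base 6: 23 = 3·6 + 5; at 7: 3·7 + 5 = 26; next = 25
base 7: 25 = 3·7 + 4; at 8: 3·8 + 4 = 28; next = 27
base 8: 27 = 3·8 + 3; at 9: 3·9 + 3 = 30; next = 29
base 9: 29 = 3·9 + 2; at 10: 3·10 + 2 = 32; next = 31
base 10: 31 = 3·10 + 1; at 11: 3·11 + 1 = 34; next = 33
base 11: 33 = 3·11; at 12: 3·12 = 36; next = 35
base 12: 35 = 2·12 + 11; at 13: 2·13 + 11 = 37; next = 36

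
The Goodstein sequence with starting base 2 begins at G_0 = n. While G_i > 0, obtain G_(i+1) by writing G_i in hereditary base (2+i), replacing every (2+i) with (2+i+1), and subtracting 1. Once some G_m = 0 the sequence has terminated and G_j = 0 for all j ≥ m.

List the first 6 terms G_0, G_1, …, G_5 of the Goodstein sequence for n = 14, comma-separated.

14 —HB2→ 2^(2 + 1) + 2^2 + 2 —bump→ 3^(3 + 1) + 3^3 + 3 = 111 —(−1)→ 110
110 —HB3→ 3^(3 + 1) + 3^3 + 2 —bump→ 4^(4 + 1) + 4^4 + 2 = 1282 —(−1)→ 1281
1281 —HB4→ 4^(4 + 1) + 4^4 + 1 —bump→ 5^(5 + 1) + 5^5 + 1 = 18751 —(−1)→ 18750
18750 —HB5→ 5^(5 + 1) + 5^5 —bump→ 6^(6 + 1) + 6^6 = 326592 —(−1)→ 326591
326591 —HB6→ 6^(6 + 1) + 5·6^5 + 5·6^4 + 5·6^3 + 5·6^2 + 5·6 + 5 —bump→ 7^(7 + 1) + 5·7^5 + 5·7^4 + 5·7^3 + 5·7^2 + 5·7 + 5 = 5862841 —(−1)→ 5862840

14, 110, 1281, 18750, 326591, 5862840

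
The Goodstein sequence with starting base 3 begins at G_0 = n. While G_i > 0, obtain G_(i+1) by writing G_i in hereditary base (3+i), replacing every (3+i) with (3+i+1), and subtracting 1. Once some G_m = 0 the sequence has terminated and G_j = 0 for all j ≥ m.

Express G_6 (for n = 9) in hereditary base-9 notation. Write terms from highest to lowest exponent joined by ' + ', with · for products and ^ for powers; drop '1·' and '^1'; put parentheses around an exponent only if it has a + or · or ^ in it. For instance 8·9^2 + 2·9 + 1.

i=0: 9 = 3^2 (b=3); 3→4: 4^2 = 16; 16−1 = 15
i=1: 15 = 3·4 + 3 (b=4); 4→5: 3·5 + 3 = 18; 18−1 = 17
i=2: 17 = 3·5 + 2 (b=5); 5→6: 3·6 + 2 = 20; 20−1 = 19
i=3: 19 = 3·6 + 1 (b=6); 6→7: 3·7 + 1 = 22; 22−1 = 21
i=4: 21 = 3·7 (b=7); 7→8: 3·8 = 24; 24−1 = 23
i=5: 23 = 2·8 + 7 (b=8); 8→9: 2·9 + 7 = 25; 25−1 = 24

2·9 + 6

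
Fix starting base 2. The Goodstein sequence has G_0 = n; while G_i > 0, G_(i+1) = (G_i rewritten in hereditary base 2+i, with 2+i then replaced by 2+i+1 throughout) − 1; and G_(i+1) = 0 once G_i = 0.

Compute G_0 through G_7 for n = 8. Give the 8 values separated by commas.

8, 80, 553, 6310, 93395, 1647195, 33554571, 774841151

(0) 8|_2 = 2^(2 + 1) ↦ 3^(3 + 1)|_3 = 81 ⇒ 80
(1) 80|_3 = 2·3^3 + 2·3^2 + 2·3 + 2 ↦ 2·4^4 + 2·4^2 + 2·4 + 2|_4 = 554 ⇒ 553
(2) 553|_4 = 2·4^4 + 2·4^2 + 2·4 + 1 ↦ 2·5^5 + 2·5^2 + 2·5 + 1|_5 = 6311 ⇒ 6310
(3) 6310|_5 = 2·5^5 + 2·5^2 + 2·5 ↦ 2·6^6 + 2·6^2 + 2·6|_6 = 93396 ⇒ 93395
(4) 93395|_6 = 2·6^6 + 2·6^2 + 6 + 5 ↦ 2·7^7 + 2·7^2 + 7 + 5|_7 = 1647196 ⇒ 1647195
(5) 1647195|_7 = 2·7^7 + 2·7^2 + 7 + 4 ↦ 2·8^8 + 2·8^2 + 8 + 4|_8 = 33554572 ⇒ 33554571
(6) 33554571|_8 = 2·8^8 + 2·8^2 + 8 + 3 ↦ 2·9^9 + 2·9^2 + 9 + 3|_9 = 774841152 ⇒ 774841151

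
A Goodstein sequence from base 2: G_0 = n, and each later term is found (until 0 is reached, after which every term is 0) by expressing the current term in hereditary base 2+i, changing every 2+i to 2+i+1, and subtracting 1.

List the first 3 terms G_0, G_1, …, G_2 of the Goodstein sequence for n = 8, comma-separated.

8, 80, 553

8 —HB2→ 2^(2 + 1) —bump→ 3^(3 + 1) = 81 —(−1)→ 80
80 —HB3→ 2·3^3 + 2·3^2 + 2·3 + 2 —bump→ 2·4^4 + 2·4^2 + 2·4 + 2 = 554 —(−1)→ 553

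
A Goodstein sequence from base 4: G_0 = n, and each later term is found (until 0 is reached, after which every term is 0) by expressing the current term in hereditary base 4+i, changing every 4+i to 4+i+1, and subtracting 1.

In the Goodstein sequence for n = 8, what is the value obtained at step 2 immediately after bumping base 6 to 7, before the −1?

G_0=8  [base 4] 2·4  →[4↦5]→  2·5 = 10  −1 ⇒ G_1=9
G_1=9  [base 5] 5 + 4  →[5↦6]→  6 + 4 = 10  −1 ⇒ G_2=9
G_2=9  [base 6] 6 + 3  →[6↦7]→  7 + 3 = 10  −1 ⇒ G_3=9

10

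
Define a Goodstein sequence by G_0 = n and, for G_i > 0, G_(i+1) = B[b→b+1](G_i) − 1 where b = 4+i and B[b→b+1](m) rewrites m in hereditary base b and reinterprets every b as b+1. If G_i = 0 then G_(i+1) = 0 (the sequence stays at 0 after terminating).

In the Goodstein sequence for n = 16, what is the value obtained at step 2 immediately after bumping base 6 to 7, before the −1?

31

base 4: 16 = 4^2; at 5: 5^2 = 25; next = 24
base 5: 24 = 4·5 + 4; at 6: 4·6 + 4 = 28; next = 27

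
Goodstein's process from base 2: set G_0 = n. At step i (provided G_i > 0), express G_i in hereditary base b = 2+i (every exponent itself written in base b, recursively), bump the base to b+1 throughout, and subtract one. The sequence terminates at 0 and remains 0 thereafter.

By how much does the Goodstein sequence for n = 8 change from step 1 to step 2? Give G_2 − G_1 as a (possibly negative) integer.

(0) 8|_2 = 2^(2 + 1) ↦ 3^(3 + 1)|_3 = 81 ⇒ 80
(1) 80|_3 = 2·3^3 + 2·3^2 + 2·3 + 2 ↦ 2·4^4 + 2·4^2 + 2·4 + 2|_4 = 554 ⇒ 553

473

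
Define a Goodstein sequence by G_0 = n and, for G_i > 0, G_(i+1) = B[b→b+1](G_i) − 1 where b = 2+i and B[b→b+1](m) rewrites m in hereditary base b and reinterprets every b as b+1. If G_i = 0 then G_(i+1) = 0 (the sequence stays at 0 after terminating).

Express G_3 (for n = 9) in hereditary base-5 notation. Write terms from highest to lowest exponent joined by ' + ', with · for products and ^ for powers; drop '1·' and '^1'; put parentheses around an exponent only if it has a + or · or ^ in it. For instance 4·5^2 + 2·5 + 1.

i=0: 9 = 2^(2 + 1) + 1 (b=2); 2→3: 3^(3 + 1) + 1 = 82; 82−1 = 81
i=1: 81 = 3^(3 + 1) (b=3); 3→4: 4^(4 + 1) = 1024; 1024−1 = 1023
i=2: 1023 = 3·4^4 + 3·4^3 + 3·4^2 + 3·4 + 3 (b=4); 4→5: 3·5^5 + 3·5^3 + 3·5^2 + 3·5 + 3 = 9843; 9843−1 = 9842

3·5^5 + 3·5^3 + 3·5^2 + 3·5 + 2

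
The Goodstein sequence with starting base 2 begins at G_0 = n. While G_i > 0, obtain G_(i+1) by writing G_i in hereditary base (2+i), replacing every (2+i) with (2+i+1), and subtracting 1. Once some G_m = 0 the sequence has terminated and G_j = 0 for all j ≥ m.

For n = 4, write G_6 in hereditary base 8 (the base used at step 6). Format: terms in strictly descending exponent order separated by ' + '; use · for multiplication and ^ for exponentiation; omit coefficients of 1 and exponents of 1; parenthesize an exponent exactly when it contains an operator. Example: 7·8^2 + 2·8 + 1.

2·8^2 + 8 + 3

[0] 4 ≡ 2^2 (base 2). Lift 3: 27. −1: 26.
[1] 26 ≡ 2·3^2 + 2·3 + 2 (base 3). Lift 4: 42. −1: 41.
[2] 41 ≡ 2·4^2 + 2·4 + 1 (base 4). Lift 5: 61. −1: 60.
[3] 60 ≡ 2·5^2 + 2·5 (base 5). Lift 6: 84. −1: 83.
[4] 83 ≡ 2·6^2 + 6 + 5 (base 6). Lift 7: 110. −1: 109.
[5] 109 ≡ 2·7^2 + 7 + 4 (base 7). Lift 8: 140. −1: 139.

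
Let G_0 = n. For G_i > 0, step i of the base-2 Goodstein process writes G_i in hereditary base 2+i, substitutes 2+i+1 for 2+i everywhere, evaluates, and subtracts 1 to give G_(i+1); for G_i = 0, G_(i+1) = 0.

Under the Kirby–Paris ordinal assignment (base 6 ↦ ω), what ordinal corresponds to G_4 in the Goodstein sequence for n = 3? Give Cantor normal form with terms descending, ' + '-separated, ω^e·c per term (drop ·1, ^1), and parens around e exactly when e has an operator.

1

3 —HB2→ 2 + 1 —bump→ 3 + 1 = 4 —(−1)→ 3
3 —HB3→ 3 —bump→ 4 = 4 —(−1)→ 3
3 —HB4→ 3 —bump→ 3 = 3 —(−1)→ 2
2 —HB5→ 2 —bump→ 2 = 2 —(−1)→ 1
1 —HB6→ 1 —bump→ 1 = 1 —(−1)→ 0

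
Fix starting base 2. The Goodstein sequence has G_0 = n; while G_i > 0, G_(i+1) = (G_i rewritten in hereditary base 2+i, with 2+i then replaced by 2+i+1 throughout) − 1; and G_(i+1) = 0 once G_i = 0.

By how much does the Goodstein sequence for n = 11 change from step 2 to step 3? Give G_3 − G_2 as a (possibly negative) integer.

base 2: 11 = 2^(2 + 1) + 2 + 1; at 3: 3^(3 + 1) + 3 + 1 = 85; next = 84
base 3: 84 = 3^(3 + 1) + 3; at 4: 4^(4 + 1) + 4 = 1028; next = 1027
base 4: 1027 = 4^(4 + 1) + 3; at 5: 5^(5 + 1) + 3 = 15628; next = 15627

14600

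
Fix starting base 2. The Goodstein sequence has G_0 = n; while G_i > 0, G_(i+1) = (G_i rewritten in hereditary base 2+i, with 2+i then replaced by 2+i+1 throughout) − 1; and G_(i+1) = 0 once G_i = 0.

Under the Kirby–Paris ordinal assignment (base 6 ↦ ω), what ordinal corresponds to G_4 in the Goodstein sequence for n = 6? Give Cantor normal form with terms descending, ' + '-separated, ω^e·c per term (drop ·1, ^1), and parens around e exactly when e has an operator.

ω^5·5 + ω^4·5 + ω^3·5 + ω^2·5 + ω·5 + 5

base 2: 6 = 2^2 + 2; at 3: 3^3 + 3 = 30; next = 29
base 3: 29 = 3^3 + 2; at 4: 4^4 + 2 = 258; next = 257
base 4: 257 = 4^4 + 1; at 5: 5^5 + 1 = 3126; next = 3125
base 5: 3125 = 5^5; at 6: 6^6 = 46656; next = 46655
base 6: 46655 = 5·6^5 + 5·6^4 + 5·6^3 + 5·6^2 + 5·6 + 5; at 7: 5·7^5 + 5·7^4 + 5·7^3 + 5·7^2 + 5·7 + 5 = 98040; next = 98039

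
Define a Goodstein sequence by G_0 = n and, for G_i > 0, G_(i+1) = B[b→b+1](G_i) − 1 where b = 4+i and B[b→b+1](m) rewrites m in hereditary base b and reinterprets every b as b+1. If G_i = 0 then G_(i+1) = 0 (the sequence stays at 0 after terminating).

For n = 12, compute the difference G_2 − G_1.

step 0: 12 = 3·4; sub 5 for 4: 3·5; = 15; G_1 = 15−1 = 14
step 1: 14 = 2·5 + 4; sub 6 for 5: 2·6 + 4; = 16; G_2 = 16−1 = 15

1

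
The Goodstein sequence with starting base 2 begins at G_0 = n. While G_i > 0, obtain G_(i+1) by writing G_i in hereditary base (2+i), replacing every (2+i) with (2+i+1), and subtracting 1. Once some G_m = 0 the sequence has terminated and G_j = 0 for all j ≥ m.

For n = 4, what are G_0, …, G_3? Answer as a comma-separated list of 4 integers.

i=0: 4 = 2^2 (b=2); 2→3: 3^3 = 27; 27−1 = 26
i=1: 26 = 2·3^2 + 2·3 + 2 (b=3); 3→4: 2·4^2 + 2·4 + 2 = 42; 42−1 = 41
i=2: 41 = 2·4^2 + 2·4 + 1 (b=4); 4→5: 2·5^2 + 2·5 + 1 = 61; 61−1 = 60

4, 26, 41, 60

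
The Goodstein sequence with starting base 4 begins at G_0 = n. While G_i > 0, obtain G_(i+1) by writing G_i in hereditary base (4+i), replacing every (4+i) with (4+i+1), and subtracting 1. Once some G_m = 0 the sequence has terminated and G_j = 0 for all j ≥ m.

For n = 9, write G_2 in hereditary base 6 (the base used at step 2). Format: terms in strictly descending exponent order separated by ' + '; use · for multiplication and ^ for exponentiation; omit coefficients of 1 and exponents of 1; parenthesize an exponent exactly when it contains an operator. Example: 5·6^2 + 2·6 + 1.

6 + 5

9 —HB4→ 2·4 + 1 —bump→ 2·5 + 1 = 11 —(−1)→ 10
10 —HB5→ 2·5 —bump→ 2·6 = 12 —(−1)→ 11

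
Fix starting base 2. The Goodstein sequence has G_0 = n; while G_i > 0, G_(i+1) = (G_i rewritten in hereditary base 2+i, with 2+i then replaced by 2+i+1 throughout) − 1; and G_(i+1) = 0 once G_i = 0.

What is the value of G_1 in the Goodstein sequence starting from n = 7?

(0) 7|_2 = 2^2 + 2 + 1 ↦ 3^3 + 3 + 1|_3 = 31 ⇒ 30
(1) 30|_3 = 3^3 + 3 ↦ 4^4 + 4|_4 = 260 ⇒ 259

30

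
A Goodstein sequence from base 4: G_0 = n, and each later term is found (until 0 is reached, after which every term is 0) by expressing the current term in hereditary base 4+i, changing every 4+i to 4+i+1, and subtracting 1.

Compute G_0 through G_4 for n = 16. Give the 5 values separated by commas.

(0) 16|_4 = 4^2 ↦ 5^2|_5 = 25 ⇒ 24
(1) 24|_5 = 4·5 + 4 ↦ 4·6 + 4|_6 = 28 ⇒ 27
(2) 27|_6 = 4·6 + 3 ↦ 4·7 + 3|_7 = 31 ⇒ 30
(3) 30|_7 = 4·7 + 2 ↦ 4·8 + 2|_8 = 34 ⇒ 33

16, 24, 27, 30, 33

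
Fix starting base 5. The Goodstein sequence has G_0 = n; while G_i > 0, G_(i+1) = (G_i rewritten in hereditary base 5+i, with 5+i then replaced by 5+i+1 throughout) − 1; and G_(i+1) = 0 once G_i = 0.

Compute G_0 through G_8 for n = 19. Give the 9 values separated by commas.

19 —HB5→ 3·5 + 4 —bump→ 3·6 + 4 = 22 —(−1)→ 21
21 —HB6→ 3·6 + 3 —bump→ 3·7 + 3 = 24 —(−1)→ 23
23 —HB7→ 3·7 + 2 —bump→ 3·8 + 2 = 26 —(−1)→ 25
25 —HB8→ 3·8 + 1 —bump→ 3·9 + 1 = 28 —(−1)→ 27
27 —HB9→ 3·9 —bump→ 3·10 = 30 —(−1)→ 29
29 —HB10→ 2·10 + 9 —bump→ 2·11 + 9 = 31 —(−1)→ 30
30 —HB11→ 2·11 + 8 —bump→ 2·12 + 8 = 32 —(−1)→ 31
31 —HB12→ 2·12 + 7 —bump→ 2·13 + 7 = 33 —(−1)→ 32

19, 21, 23, 25, 27, 29, 30, 31, 32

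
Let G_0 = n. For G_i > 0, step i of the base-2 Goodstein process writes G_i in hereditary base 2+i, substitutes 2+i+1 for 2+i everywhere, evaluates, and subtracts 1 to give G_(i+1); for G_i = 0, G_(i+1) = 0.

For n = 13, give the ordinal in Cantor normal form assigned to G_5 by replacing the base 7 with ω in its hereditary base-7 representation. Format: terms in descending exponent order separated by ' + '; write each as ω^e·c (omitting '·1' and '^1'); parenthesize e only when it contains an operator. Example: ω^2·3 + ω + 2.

(0) 13|_2 = 2^(2 + 1) + 2^2 + 1 ↦ 3^(3 + 1) + 3^3 + 1|_3 = 109 ⇒ 108
(1) 108|_3 = 3^(3 + 1) + 3^3 ↦ 4^(4 + 1) + 4^4|_4 = 1280 ⇒ 1279
(2) 1279|_4 = 4^(4 + 1) + 3·4^3 + 3·4^2 + 3·4 + 3 ↦ 5^(5 + 1) + 3·5^3 + 3·5^2 + 3·5 + 3|_5 = 16093 ⇒ 16092
(3) 16092|_5 = 5^(5 + 1) + 3·5^3 + 3·5^2 + 3·5 + 2 ↦ 6^(6 + 1) + 3·6^3 + 3·6^2 + 3·6 + 2|_6 = 280712 ⇒ 280711
(4) 280711|_6 = 6^(6 + 1) + 3·6^3 + 3·6^2 + 3·6 + 1 ↦ 7^(7 + 1) + 3·7^3 + 3·7^2 + 3·7 + 1|_7 = 5765999 ⇒ 5765998

ω^(ω + 1) + ω^3·3 + ω^2·3 + ω·3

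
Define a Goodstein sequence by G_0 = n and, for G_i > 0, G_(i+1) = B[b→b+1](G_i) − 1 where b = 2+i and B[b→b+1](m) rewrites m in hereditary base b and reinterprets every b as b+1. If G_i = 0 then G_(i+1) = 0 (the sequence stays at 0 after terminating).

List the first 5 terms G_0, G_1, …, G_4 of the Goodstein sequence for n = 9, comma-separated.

G_0 = 9. HB_2(9) = 2^(2 + 1) + 1. Bump = 82. G_1 = 81.
G_1 = 81. HB_3(81) = 3^(3 + 1). Bump = 1024. G_2 = 1023.
G_2 = 1023. HB_4(1023) = 3·4^4 + 3·4^3 + 3·4^2 + 3·4 + 3. Bump = 9843. G_3 = 9842.
G_3 = 9842. HB_5(9842) = 3·5^5 + 3·5^3 + 3·5^2 + 3·5 + 2. Bump = 140744. G_4 = 140743.

9, 81, 1023, 9842, 140743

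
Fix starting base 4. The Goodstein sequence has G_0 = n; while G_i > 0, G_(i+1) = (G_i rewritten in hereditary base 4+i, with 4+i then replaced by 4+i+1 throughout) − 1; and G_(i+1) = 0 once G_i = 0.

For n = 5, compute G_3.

4

5 —HB4→ 4 + 1 —bump→ 5 + 1 = 6 —(−1)→ 5
5 —HB5→ 5 —bump→ 6 = 6 —(−1)→ 5
5 —HB6→ 5 —bump→ 5 = 5 —(−1)→ 4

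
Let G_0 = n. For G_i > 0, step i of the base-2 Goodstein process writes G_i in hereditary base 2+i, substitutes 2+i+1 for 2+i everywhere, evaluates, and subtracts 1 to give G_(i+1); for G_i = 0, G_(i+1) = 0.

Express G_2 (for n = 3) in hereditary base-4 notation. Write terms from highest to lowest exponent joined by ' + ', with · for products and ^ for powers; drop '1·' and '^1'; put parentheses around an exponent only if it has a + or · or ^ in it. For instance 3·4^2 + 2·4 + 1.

(0) 3|_2 = 2 + 1 ↦ 3 + 1|_3 = 4 ⇒ 3
(1) 3|_3 = 3 ↦ 4|_4 = 4 ⇒ 3
(2) 3|_4 = 3 ↦ 3|_5 = 3 ⇒ 2

3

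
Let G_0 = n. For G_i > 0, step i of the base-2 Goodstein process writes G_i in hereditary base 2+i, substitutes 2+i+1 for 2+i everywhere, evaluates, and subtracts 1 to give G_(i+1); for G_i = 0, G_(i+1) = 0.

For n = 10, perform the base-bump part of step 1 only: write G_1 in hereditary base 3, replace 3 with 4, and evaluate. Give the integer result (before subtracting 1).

1026

10 —HB2→ 2^(2 + 1) + 2 —bump→ 3^(3 + 1) + 3 = 84 —(−1)→ 83
83 —HB3→ 3^(3 + 1) + 2 —bump→ 4^(4 + 1) + 2 = 1026 —(−1)→ 1025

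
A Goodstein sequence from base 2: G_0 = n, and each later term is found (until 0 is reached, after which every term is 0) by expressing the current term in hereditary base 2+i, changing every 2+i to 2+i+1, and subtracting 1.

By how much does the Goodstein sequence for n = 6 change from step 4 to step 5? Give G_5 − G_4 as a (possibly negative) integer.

51384

G_0=6  [base 2] 2^2 + 2  →[2↦3]→  3^3 + 3 = 30  −1 ⇒ G_1=29
G_1=29  [base 3] 3^3 + 2  →[3↦4]→  4^4 + 2 = 258  −1 ⇒ G_2=257
G_2=257  [base 4] 4^4 + 1  →[4↦5]→  5^5 + 1 = 3126  −1 ⇒ G_3=3125
G_3=3125  [base 5] 5^5  →[5↦6]→  6^6 = 46656  −1 ⇒ G_4=46655
G_4=46655  [base 6] 5·6^5 + 5·6^4 + 5·6^3 + 5·6^2 + 5·6 + 5  →[6↦7]→  5·7^5 + 5·7^4 + 5·7^3 + 5·7^2 + 5·7 + 5 = 98040  −1 ⇒ G_5=98039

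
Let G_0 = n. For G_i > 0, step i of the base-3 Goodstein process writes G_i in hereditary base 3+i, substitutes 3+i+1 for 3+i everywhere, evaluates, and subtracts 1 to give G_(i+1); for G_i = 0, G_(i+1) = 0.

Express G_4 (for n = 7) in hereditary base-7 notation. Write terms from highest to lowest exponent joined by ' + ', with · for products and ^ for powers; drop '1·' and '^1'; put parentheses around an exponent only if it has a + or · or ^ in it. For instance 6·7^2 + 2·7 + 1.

G_0=7  [base 3] 2·3 + 1  →[3↦4]→  2·4 + 1 = 9  −1 ⇒ G_1=8
G_1=8  [base 4] 2·4  →[4↦5]→  2·5 = 10  −1 ⇒ G_2=9
G_2=9  [base 5] 5 + 4  →[5↦6]→  6 + 4 = 10  −1 ⇒ G_3=9
G_3=9  [base 6] 6 + 3  →[6↦7]→  7 + 3 = 10  −1 ⇒ G_4=9
G_4=9  [base 7] 7 + 2  →[7↦8]→  8 + 2 = 10  −1 ⇒ G_5=9

7 + 2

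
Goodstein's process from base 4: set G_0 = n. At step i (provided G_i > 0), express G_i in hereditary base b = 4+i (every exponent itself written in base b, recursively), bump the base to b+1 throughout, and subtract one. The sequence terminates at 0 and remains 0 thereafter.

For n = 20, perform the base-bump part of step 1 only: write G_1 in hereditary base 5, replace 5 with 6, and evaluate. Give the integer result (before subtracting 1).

base 4: 20 = 4^2 + 4; at 5: 5^2 + 5 = 30; next = 29
base 5: 29 = 5^2 + 4; at 6: 6^2 + 4 = 40; next = 39

40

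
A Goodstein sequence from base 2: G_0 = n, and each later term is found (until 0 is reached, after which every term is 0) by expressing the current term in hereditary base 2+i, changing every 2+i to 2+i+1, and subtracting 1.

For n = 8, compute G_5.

i=0: 8 = 2^(2 + 1) (b=2); 2→3: 3^(3 + 1) = 81; 81−1 = 80
i=1: 80 = 2·3^3 + 2·3^2 + 2·3 + 2 (b=3); 3→4: 2·4^4 + 2·4^2 + 2·4 + 2 = 554; 554−1 = 553
i=2: 553 = 2·4^4 + 2·4^2 + 2·4 + 1 (b=4); 4→5: 2·5^5 + 2·5^2 + 2·5 + 1 = 6311; 6311−1 = 6310
i=3: 6310 = 2·5^5 + 2·5^2 + 2·5 (b=5); 5→6: 2·6^6 + 2·6^2 + 2·6 = 93396; 93396−1 = 93395
i=4: 93395 = 2·6^6 + 2·6^2 + 6 + 5 (b=6); 6→7: 2·7^7 + 2·7^2 + 7 + 5 = 1647196; 1647196−1 = 1647195
i=5: 1647195 = 2·7^7 + 2·7^2 + 7 + 4 (b=7); 7→8: 2·8^8 + 2·8^2 + 8 + 4 = 33554572; 33554572−1 = 33554571

1647195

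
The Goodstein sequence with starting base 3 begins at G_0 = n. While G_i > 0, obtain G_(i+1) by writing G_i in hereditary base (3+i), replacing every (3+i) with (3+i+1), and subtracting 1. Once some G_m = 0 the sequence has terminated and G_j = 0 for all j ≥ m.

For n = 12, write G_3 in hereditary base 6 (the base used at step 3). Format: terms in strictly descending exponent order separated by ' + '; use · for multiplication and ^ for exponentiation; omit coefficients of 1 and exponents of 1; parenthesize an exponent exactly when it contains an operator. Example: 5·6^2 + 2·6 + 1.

6^2 + 1

[0] 12 ≡ 3^2 + 3 (base 3). Lift 4: 20. −1: 19.
[1] 19 ≡ 4^2 + 3 (base 4). Lift 5: 28. −1: 27.
[2] 27 ≡ 5^2 + 2 (base 5). Lift 6: 38. −1: 37.
[3] 37 ≡ 6^2 + 1 (base 6). Lift 7: 50. −1: 49.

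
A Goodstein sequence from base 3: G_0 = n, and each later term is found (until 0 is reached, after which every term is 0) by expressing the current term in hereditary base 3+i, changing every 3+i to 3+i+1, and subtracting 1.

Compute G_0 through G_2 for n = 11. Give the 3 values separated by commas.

G_0 = 11. HB_3(11) = 3^2 + 2. Bump = 18. G_1 = 17.
G_1 = 17. HB_4(17) = 4^2 + 1. Bump = 26. G_2 = 25.

11, 17, 25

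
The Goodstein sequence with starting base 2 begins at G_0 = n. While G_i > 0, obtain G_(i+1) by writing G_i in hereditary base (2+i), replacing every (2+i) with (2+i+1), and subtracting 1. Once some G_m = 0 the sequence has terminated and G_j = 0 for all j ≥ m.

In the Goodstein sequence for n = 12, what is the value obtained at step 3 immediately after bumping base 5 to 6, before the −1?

12 —HB2→ 2^(2 + 1) + 2^2 —bump→ 3^(3 + 1) + 3^3 = 108 —(−1)→ 107
107 —HB3→ 3^(3 + 1) + 2·3^2 + 2·3 + 2 —bump→ 4^(4 + 1) + 2·4^2 + 2·4 + 2 = 1066 —(−1)→ 1065
1065 —HB4→ 4^(4 + 1) + 2·4^2 + 2·4 + 1 —bump→ 5^(5 + 1) + 2·5^2 + 2·5 + 1 = 15686 —(−1)→ 15685
15685 —HB5→ 5^(5 + 1) + 2·5^2 + 2·5 —bump→ 6^(6 + 1) + 2·6^2 + 2·6 = 280020 —(−1)→ 280019

280020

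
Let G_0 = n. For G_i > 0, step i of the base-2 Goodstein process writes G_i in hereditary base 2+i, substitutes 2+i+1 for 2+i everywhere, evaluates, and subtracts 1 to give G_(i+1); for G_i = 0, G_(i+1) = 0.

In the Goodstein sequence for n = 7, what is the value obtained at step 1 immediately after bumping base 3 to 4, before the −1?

(0) 7|_2 = 2^2 + 2 + 1 ↦ 3^3 + 3 + 1|_3 = 31 ⇒ 30
(1) 30|_3 = 3^3 + 3 ↦ 4^4 + 4|_4 = 260 ⇒ 259

260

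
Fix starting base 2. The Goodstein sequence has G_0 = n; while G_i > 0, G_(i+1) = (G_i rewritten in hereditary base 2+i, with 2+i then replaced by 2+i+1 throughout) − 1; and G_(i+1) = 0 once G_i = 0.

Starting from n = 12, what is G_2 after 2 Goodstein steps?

1065

step 0: 12 = 2^(2 + 1) + 2^2; sub 3 for 2: 3^(3 + 1) + 3^3; = 108; G_1 = 108−1 = 107
step 1: 107 = 3^(3 + 1) + 2·3^2 + 2·3 + 2; sub 4 for 3: 4^(4 + 1) + 2·4^2 + 2·4 + 2; = 1066; G_2 = 1066−1 = 1065
step 2: 1065 = 4^(4 + 1) + 2·4^2 + 2·4 + 1; sub 5 for 4: 5^(5 + 1) + 2·5^2 + 2·5 + 1; = 15686; G_3 = 15686−1 = 15685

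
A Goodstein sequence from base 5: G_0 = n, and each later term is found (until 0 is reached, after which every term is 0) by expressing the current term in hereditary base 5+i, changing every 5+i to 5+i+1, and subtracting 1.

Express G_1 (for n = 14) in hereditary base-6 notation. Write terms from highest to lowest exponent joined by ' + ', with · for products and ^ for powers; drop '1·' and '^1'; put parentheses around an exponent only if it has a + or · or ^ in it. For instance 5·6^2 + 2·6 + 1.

2·6 + 3

i=0: 14 = 2·5 + 4 (b=5); 5→6: 2·6 + 4 = 16; 16−1 = 15
i=1: 15 = 2·6 + 3 (b=6); 6→7: 2·7 + 3 = 17; 17−1 = 16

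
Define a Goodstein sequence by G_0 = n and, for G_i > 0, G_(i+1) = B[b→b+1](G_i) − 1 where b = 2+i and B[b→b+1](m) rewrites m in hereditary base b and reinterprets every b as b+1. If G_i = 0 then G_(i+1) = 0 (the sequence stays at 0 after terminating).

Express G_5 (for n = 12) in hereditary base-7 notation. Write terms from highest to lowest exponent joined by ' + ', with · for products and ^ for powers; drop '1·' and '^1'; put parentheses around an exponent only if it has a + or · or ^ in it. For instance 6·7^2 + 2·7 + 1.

7^(7 + 1) + 2·7^2 + 7 + 4

(0) 12|_2 = 2^(2 + 1) + 2^2 ↦ 3^(3 + 1) + 3^3|_3 = 108 ⇒ 107
(1) 107|_3 = 3^(3 + 1) + 2·3^2 + 2·3 + 2 ↦ 4^(4 + 1) + 2·4^2 + 2·4 + 2|_4 = 1066 ⇒ 1065
(2) 1065|_4 = 4^(4 + 1) + 2·4^2 + 2·4 + 1 ↦ 5^(5 + 1) + 2·5^2 + 2·5 + 1|_5 = 15686 ⇒ 15685
(3) 15685|_5 = 5^(5 + 1) + 2·5^2 + 2·5 ↦ 6^(6 + 1) + 2·6^2 + 2·6|_6 = 280020 ⇒ 280019
(4) 280019|_6 = 6^(6 + 1) + 2·6^2 + 6 + 5 ↦ 7^(7 + 1) + 2·7^2 + 7 + 5|_7 = 5764911 ⇒ 5764910
(5) 5764910|_7 = 7^(7 + 1) + 2·7^2 + 7 + 4 ↦ 8^(8 + 1) + 2·8^2 + 8 + 4|_8 = 134217868 ⇒ 134217867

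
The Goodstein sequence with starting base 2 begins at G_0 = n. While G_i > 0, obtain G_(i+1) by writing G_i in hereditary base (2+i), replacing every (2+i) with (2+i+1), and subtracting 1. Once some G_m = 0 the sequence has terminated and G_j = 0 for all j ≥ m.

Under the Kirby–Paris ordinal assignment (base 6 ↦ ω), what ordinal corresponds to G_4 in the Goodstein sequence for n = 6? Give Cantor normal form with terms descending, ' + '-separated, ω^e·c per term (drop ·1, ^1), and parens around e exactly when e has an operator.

G_0=6  [base 2] 2^2 + 2  →[2↦3]→  3^3 + 3 = 30  −1 ⇒ G_1=29
G_1=29  [base 3] 3^3 + 2  →[3↦4]→  4^4 + 2 = 258  −1 ⇒ G_2=257
G_2=257  [base 4] 4^4 + 1  →[4↦5]→  5^5 + 1 = 3126  −1 ⇒ G_3=3125
G_3=3125  [base 5] 5^5  →[5↦6]→  6^6 = 46656  −1 ⇒ G_4=46655

ω^5·5 + ω^4·5 + ω^3·5 + ω^2·5 + ω·5 + 5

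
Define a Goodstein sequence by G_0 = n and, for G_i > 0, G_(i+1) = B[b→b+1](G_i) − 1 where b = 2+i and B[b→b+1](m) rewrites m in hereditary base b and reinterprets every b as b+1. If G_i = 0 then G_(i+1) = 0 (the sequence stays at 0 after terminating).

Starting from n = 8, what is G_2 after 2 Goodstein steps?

553

G_0 = 8. HB_2(8) = 2^(2 + 1). Bump = 81. G_1 = 80.
G_1 = 80. HB_3(80) = 2·3^3 + 2·3^2 + 2·3 + 2. Bump = 554. G_2 = 553.
G_2 = 553. HB_4(553) = 2·4^4 + 2·4^2 + 2·4 + 1. Bump = 6311. G_3 = 6310.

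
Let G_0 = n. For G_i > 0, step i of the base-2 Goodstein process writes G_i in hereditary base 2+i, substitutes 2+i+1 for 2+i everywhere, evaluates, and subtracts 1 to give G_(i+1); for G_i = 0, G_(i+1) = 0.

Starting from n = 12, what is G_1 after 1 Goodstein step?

107

G_0 = 12. HB_2(12) = 2^(2 + 1) + 2^2. Bump = 108. G_1 = 107.
G_1 = 107. HB_3(107) = 3^(3 + 1) + 2·3^2 + 2·3 + 2. Bump = 1066. G_2 = 1065.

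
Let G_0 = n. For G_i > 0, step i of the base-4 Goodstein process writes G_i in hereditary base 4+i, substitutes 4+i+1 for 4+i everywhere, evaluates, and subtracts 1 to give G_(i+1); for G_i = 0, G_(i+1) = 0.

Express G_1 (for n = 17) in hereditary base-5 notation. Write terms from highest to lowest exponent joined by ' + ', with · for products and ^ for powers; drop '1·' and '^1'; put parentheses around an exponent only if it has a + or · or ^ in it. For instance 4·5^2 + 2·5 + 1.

5^2

step 0: 17 = 4^2 + 1; sub 5 for 4: 5^2 + 1; = 26; G_1 = 26−1 = 25
step 1: 25 = 5^2; sub 6 for 5: 6^2; = 36; G_2 = 36−1 = 35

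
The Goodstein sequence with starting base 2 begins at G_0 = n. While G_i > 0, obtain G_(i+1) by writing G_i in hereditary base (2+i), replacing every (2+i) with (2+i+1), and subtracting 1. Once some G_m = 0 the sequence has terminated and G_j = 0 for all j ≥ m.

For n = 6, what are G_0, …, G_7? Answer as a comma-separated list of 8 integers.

6, 29, 257, 3125, 46655, 98039, 187243, 332147

i=0: 6 = 2^2 + 2 (b=2); 2→3: 3^3 + 3 = 30; 30−1 = 29
i=1: 29 = 3^3 + 2 (b=3); 3→4: 4^4 + 2 = 258; 258−1 = 257
i=2: 257 = 4^4 + 1 (b=4); 4→5: 5^5 + 1 = 3126; 3126−1 = 3125
i=3: 3125 = 5^5 (b=5); 5→6: 6^6 = 46656; 46656−1 = 46655
i=4: 46655 = 5·6^5 + 5·6^4 + 5·6^3 + 5·6^2 + 5·6 + 5 (b=6); 6→7: 5·7^5 + 5·7^4 + 5·7^3 + 5·7^2 + 5·7 + 5 = 98040; 98040−1 = 98039
i=5: 98039 = 5·7^5 + 5·7^4 + 5·7^3 + 5·7^2 + 5·7 + 4 (b=7); 7→8: 5·8^5 + 5·8^4 + 5·8^3 + 5·8^2 + 5·8 + 4 = 187244; 187244−1 = 187243
i=6: 187243 = 5·8^5 + 5·8^4 + 5·8^3 + 5·8^2 + 5·8 + 3 (b=8); 8→9: 5·9^5 + 5·9^4 + 5·9^3 + 5·9^2 + 5·9 + 3 = 332148; 332148−1 = 332147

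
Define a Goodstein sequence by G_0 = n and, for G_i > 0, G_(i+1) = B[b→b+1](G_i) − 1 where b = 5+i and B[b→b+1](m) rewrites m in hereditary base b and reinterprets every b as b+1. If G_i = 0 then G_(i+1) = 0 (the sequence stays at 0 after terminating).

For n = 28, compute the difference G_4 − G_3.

i=0: 28 = 5^2 + 3 (b=5); 5→6: 6^2 + 3 = 39; 39−1 = 38
i=1: 38 = 6^2 + 2 (b=6); 6→7: 7^2 + 2 = 51; 51−1 = 50
i=2: 50 = 7^2 + 1 (b=7); 7→8: 8^2 + 1 = 65; 65−1 = 64
i=3: 64 = 8^2 (b=8); 8→9: 9^2 = 81; 81−1 = 80

16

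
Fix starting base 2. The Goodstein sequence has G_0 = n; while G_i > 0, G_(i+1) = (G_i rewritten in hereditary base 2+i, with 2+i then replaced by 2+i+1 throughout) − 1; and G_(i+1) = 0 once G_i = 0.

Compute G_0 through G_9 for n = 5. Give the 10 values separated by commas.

5 —HB2→ 2^2 + 1 —bump→ 3^3 + 1 = 28 —(−1)→ 27
27 —HB3→ 3^3 —bump→ 4^4 = 256 —(−1)→ 255
255 —HB4→ 3·4^3 + 3·4^2 + 3·4 + 3 —bump→ 3·5^3 + 3·5^2 + 3·5 + 3 = 468 —(−1)→ 467
467 —HB5→ 3·5^3 + 3·5^2 + 3·5 + 2 —bump→ 3·6^3 + 3·6^2 + 3·6 + 2 = 776 —(−1)→ 775
775 —HB6→ 3·6^3 + 3·6^2 + 3·6 + 1 —bump→ 3·7^3 + 3·7^2 + 3·7 + 1 = 1198 —(−1)→ 1197
1197 —HB7→ 3·7^3 + 3·7^2 + 3·7 —bump→ 3·8^3 + 3·8^2 + 3·8 = 1752 —(−1)→ 1751
1751 —HB8→ 3·8^3 + 3·8^2 + 2·8 + 7 —bump→ 3·9^3 + 3·9^2 + 2·9 + 7 = 2455 —(−1)→ 2454
2454 —HB9→ 3·9^3 + 3·9^2 + 2·9 + 6 —bump→ 3·10^3 + 3·10^2 + 2·10 + 6 = 3326 —(−1)→ 3325
3325 —HB10→ 3·10^3 + 3·10^2 + 2·10 + 5 —bump→ 3·11^3 + 3·11^2 + 2·11 + 5 = 4383 —(−1)→ 4382

5, 27, 255, 467, 775, 1197, 1751, 2454, 3325, 4382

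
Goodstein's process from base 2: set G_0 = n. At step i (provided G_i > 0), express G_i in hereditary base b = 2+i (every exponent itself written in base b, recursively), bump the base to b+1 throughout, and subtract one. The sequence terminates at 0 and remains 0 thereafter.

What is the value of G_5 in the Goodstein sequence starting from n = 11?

5764801

base 2: 11 = 2^(2 + 1) + 2 + 1; at 3: 3^(3 + 1) + 3 + 1 = 85; next = 84
base 3: 84 = 3^(3 + 1) + 3; at 4: 4^(4 + 1) + 4 = 1028; next = 1027
base 4: 1027 = 4^(4 + 1) + 3; at 5: 5^(5 + 1) + 3 = 15628; next = 15627
base 5: 15627 = 5^(5 + 1) + 2; at 6: 6^(6 + 1) + 2 = 279938; next = 279937
base 6: 279937 = 6^(6 + 1) + 1; at 7: 7^(7 + 1) + 1 = 5764802; next = 5764801
base 7: 5764801 = 7^(7 + 1); at 8: 8^(8 + 1) = 134217728; next = 134217727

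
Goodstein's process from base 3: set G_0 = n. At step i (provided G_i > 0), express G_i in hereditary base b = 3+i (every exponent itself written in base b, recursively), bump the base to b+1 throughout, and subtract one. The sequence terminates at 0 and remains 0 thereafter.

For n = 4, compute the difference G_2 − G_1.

step 0: 4 = 3 + 1; sub 4 for 3: 4 + 1; = 5; G_1 = 5−1 = 4
step 1: 4 = 4; sub 5 for 4: 5; = 5; G_2 = 5−1 = 4

0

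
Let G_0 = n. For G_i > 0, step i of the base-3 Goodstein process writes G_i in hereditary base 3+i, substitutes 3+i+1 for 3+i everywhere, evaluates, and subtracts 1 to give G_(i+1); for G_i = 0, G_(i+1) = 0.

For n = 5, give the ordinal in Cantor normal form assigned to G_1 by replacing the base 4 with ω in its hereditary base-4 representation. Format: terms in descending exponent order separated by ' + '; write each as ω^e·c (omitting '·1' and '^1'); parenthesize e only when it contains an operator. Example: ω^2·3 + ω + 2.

ω + 1

base 3: 5 = 3 + 2; at 4: 4 + 2 = 6; next = 5
base 4: 5 = 4 + 1; at 5: 5 + 1 = 6; next = 5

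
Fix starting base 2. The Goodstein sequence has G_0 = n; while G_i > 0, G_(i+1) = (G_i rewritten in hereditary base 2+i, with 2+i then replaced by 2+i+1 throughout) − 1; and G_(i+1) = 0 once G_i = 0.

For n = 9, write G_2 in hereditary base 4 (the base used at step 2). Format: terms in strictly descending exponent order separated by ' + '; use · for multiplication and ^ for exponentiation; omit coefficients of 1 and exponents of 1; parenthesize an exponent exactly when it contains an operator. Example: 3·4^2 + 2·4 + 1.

3·4^4 + 3·4^3 + 3·4^2 + 3·4 + 3

i=0: 9 = 2^(2 + 1) + 1 (b=2); 2→3: 3^(3 + 1) + 1 = 82; 82−1 = 81
i=1: 81 = 3^(3 + 1) (b=3); 3→4: 4^(4 + 1) = 1024; 1024−1 = 1023
i=2: 1023 = 3·4^4 + 3·4^3 + 3·4^2 + 3·4 + 3 (b=4); 4→5: 3·5^5 + 3·5^3 + 3·5^2 + 3·5 + 3 = 9843; 9843−1 = 9842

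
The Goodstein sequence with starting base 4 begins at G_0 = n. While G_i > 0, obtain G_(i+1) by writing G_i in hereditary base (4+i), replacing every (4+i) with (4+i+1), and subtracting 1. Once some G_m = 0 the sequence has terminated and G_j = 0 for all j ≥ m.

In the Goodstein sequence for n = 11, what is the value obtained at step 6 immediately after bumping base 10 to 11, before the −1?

G_0 = 11. HB_4(11) = 2·4 + 3. Bump = 13. G_1 = 12.
G_1 = 12. HB_5(12) = 2·5 + 2. Bump = 14. G_2 = 13.
G_2 = 13. HB_6(13) = 2·6 + 1. Bump = 15. G_3 = 14.
G_3 = 14. HB_7(14) = 2·7. Bump = 16. G_4 = 15.
G_4 = 15. HB_8(15) = 8 + 7. Bump = 16. G_5 = 15.
G_5 = 15. HB_9(15) = 9 + 6. Bump = 16. G_6 = 15.
G_6 = 15. HB_10(15) = 10 + 5. Bump = 16. G_7 = 15.

16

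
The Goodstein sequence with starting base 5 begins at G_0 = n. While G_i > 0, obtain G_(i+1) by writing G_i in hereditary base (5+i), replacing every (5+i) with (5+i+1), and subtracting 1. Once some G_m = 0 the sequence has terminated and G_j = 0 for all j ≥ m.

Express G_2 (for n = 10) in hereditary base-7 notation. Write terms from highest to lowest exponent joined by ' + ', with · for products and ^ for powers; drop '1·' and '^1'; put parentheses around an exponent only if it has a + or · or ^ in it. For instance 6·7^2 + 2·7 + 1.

7 + 4

i=0: 10 = 2·5 (b=5); 5→6: 2·6 = 12; 12−1 = 11
i=1: 11 = 6 + 5 (b=6); 6→7: 7 + 5 = 12; 12−1 = 11
i=2: 11 = 7 + 4 (b=7); 7→8: 8 + 4 = 12; 12−1 = 11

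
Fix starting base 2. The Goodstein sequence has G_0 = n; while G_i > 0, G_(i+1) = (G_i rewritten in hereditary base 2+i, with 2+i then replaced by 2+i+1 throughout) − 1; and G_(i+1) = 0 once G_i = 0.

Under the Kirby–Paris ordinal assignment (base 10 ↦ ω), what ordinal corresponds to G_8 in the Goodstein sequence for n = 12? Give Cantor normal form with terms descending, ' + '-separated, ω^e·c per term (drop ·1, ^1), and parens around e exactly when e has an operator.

step 0: 12 = 2^(2 + 1) + 2^2; sub 3 for 2: 3^(3 + 1) + 3^3; = 108; G_1 = 108−1 = 107
step 1: 107 = 3^(3 + 1) + 2·3^2 + 2·3 + 2; sub 4 for 3: 4^(4 + 1) + 2·4^2 + 2·4 + 2; = 1066; G_2 = 1066−1 = 1065
step 2: 1065 = 4^(4 + 1) + 2·4^2 + 2·4 + 1; sub 5 for 4: 5^(5 + 1) + 2·5^2 + 2·5 + 1; = 15686; G_3 = 15686−1 = 15685
step 3: 15685 = 5^(5 + 1) + 2·5^2 + 2·5; sub 6 for 5: 6^(6 + 1) + 2·6^2 + 2·6; = 280020; G_4 = 280020−1 = 280019
step 4: 280019 = 6^(6 + 1) + 2·6^2 + 6 + 5; sub 7 for 6: 7^(7 + 1) + 2·7^2 + 7 + 5; = 5764911; G_5 = 5764911−1 = 5764910
step 5: 5764910 = 7^(7 + 1) + 2·7^2 + 7 + 4; sub 8 for 7: 8^(8 + 1) + 2·8^2 + 8 + 4; = 134217868; G_6 = 134217868−1 = 134217867
step 6: 134217867 = 8^(8 + 1) + 2·8^2 + 8 + 3; sub 9 for 8: 9^(9 + 1) + 2·9^2 + 9 + 3; = 3486784575; G_7 = 3486784575−1 = 3486784574
step 7: 3486784574 = 9^(9 + 1) + 2·9^2 + 9 + 2; sub 10 for 9: 10^(10 + 1) + 2·10^2 + 10 + 2; = 100000000212; G_8 = 100000000212−1 = 100000000211
step 8: 100000000211 = 10^(10 + 1) + 2·10^2 + 10 + 1; sub 11 for 10: 11^(11 + 1) + 2·11^2 + 11 + 1; = 3138428376975; G_9 = 3138428376975−1 = 3138428376974

ω^(ω + 1) + ω^2·2 + ω + 1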